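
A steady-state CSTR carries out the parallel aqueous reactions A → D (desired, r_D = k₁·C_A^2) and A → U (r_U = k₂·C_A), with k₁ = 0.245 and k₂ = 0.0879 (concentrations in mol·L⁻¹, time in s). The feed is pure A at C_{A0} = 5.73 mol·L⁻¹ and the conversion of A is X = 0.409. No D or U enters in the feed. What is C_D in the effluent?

Exit C_A = C_{A0}(1−X) = 5.73×0.591 = 3.386 mol·L⁻¹.
Rates in a CSTR are evaluated at the outlet concentration: r_D = 0.245×3.386^2 = 2.810, r_U = 0.0879×3.386 = 0.2977.
Fraction of consumed A going to D: r_D/(r_D+r_U) = 0.9042.
C_D = 0.9042·C_{A0}·X = 0.9042×5.73×0.409 = 2.12 mol·L⁻¹.

2.12 mol·L⁻¹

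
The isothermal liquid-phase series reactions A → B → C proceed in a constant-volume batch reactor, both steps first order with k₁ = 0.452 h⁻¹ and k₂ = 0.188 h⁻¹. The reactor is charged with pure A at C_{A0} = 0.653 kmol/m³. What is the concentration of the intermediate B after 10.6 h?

The intermediate concentration in a first-order A→B→C sequence is C_B = k₁C_{A0}(e^(−k₁t) − e^(−k₂t))/(k₂−k₁).
e^(−k₁t) = e^(−0.452×10.6) = e^(−4.791) = 0.008302; e^(−k₂t) = e^(−1.993) = 0.1363.
C_B = 0.452×0.653/(0.188−0.452) × (0.008302−0.1363) = (-1.118)×(-0.1280) = 0.1431 kmol/m³.

0.143 kmol/m³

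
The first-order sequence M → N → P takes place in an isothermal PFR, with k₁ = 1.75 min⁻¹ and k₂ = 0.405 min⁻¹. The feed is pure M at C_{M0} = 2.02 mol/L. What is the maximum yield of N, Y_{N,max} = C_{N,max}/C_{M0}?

0.644

Evaluating C_N at τ_opt = ln(k₂/k₁)/(k₂−k₁) gives C_{N,max}/C_{M0} = (k₁/k₂)^[k₂/(k₂−k₁)].
= (1.75/0.405)^(0.405/(0.405−1.75)) = (4.321)^(-0.3011) = 0.6436.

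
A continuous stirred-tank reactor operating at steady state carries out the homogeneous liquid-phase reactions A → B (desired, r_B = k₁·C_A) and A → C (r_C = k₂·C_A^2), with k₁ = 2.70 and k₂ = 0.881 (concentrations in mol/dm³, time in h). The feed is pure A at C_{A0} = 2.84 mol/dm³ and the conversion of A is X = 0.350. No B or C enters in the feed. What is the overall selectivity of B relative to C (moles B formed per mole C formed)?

Exit C_A = C_{A0}(1−X) = 2.84×0.650 = 1.846 mol/dm³.
In a CSTR the entire volume is at exit conditions, so r_B = 2.70×1.846 = 4.984 and r_C = 0.881×1.846^2 = 3.002.
Overall selectivity = C_B/C_C = r_Bτ/(r_Cτ) = r_B/r_C = 1.66.

1.66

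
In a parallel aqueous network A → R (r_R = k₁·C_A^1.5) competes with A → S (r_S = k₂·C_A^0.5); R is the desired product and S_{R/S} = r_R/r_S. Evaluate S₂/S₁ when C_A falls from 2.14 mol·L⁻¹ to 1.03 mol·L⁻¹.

S_{R/S} = (k₁/k₂)·C_A, so S₂/S₁ = (C_{A,2}/C_{A,1}).
= 1.03/2.14 = 0.481.

0.481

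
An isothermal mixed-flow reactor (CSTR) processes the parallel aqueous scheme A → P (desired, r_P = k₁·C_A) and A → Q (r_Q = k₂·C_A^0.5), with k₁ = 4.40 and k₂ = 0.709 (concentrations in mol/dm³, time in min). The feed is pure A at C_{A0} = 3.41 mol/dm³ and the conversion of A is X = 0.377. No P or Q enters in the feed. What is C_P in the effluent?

Exit C_A = C_{A0}(1−X) = 3.41×0.623 = 2.124 mol/dm³.
In a CSTR the entire volume is at exit conditions, so r_P = 4.40×2.124 = 9.347 and r_Q = 0.709×2.124^0.5 = 1.033.
Fraction of consumed A going to P: r_P/(r_P+r_Q) = 0.9005.
C_P = 0.9005·C_{A0}·X = 0.9005×3.41×0.377 = 1.16 mol/dm³.

1.16 mol/dm³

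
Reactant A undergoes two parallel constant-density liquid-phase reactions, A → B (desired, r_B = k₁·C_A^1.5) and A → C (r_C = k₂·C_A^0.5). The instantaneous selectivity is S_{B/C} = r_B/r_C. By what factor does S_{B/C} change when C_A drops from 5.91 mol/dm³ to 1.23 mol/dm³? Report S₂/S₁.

0.208

S_{B/C} = (k₁/k₂)·C_A, so S₂/S₁ = (C_{A,2}/C_{A,1}).
= 1.23/5.91 = 0.208.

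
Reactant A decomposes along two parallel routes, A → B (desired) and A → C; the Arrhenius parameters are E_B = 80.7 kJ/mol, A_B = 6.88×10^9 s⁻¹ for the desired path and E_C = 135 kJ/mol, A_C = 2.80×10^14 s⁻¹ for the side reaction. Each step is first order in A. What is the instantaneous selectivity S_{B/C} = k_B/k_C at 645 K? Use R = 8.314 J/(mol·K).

k_B/k_C = (A_B/A_C)·exp[−(E_B−E_C)/(RT)] = (A_B/A_C)·exp[(E_C−E_B)/(RT)].
(E_C−E_B)/(RT) = (135−80.7)×10³/(8.314×645) = 54300/5363 = 10.13.
k_B/k_C = (6.88×10^9/2.80×10^14)·exp(10.13) = 2.457×10^-5 × 24980 = 0.614.

0.614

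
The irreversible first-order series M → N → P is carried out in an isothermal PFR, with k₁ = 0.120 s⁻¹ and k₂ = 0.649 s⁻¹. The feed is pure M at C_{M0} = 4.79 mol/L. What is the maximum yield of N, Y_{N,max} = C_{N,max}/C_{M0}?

For a first-order series the maximum intermediate yield is C_{N,max}/C_{M0} = (k₁/k₂)^[k₂/(k₂−k₁)].
= (0.120/0.649)^(0.649/(0.649−0.120)) = (0.1849)^(1.227) = 0.1261.

0.126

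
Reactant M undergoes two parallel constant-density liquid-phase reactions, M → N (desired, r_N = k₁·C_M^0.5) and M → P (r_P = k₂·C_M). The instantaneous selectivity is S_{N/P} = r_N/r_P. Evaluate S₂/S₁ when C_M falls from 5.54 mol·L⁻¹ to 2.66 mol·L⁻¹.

S_{N/P} = (k₁/k₂)·C_M^-0.5, so S₂/S₁ = (C_{M,2}/C_{M,1})^-0.5.
= (2.66/5.54)^(-0.5) = (0.4801)^(-0.5) = 1.44.

1.44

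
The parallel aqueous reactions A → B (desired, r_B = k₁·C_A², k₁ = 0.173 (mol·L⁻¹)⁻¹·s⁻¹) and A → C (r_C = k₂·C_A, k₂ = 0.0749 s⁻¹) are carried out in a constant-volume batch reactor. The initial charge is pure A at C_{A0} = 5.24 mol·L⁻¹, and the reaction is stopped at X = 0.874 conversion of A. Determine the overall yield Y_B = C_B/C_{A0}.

0.738

C_A = C_{A0}(1−X) = 0.6602 mol·L⁻¹.
Along a PFR/batch, dC_C/dC_A = −r_C/(r_B+r_C) = −k₂/(k₂+k₁·C_A).
Integrating from C_{A0} to C_A: C_C = (0.0749/0.173)·ln[(0.0749+0.173·5.24)/(0.0749+0.173·0.660)] = 0.4329·ln(0.9814/0.1891) = 0.7129 mol·L⁻¹.
Then C_B = (C_{A0}−C_A) − C_C = 4.580 − 0.7129 = 3.867 mol·L⁻¹.
Y_B = C_B/C_{A0} = 3.867/5.24 = 0.738.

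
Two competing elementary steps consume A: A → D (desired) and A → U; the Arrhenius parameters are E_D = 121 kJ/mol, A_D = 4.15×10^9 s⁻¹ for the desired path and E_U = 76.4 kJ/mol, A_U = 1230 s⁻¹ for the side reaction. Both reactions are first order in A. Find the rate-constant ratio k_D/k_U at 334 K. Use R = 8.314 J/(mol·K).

0.357

k_D/k_U = (A_D/A_U)·exp[−(E_D−E_U)/(RT)] = (A_D/A_U)·exp[(E_U−E_D)/(RT)].
(E_U−E_D)/(RT) = (76.4−121)×10³/(8.314×334) = -44600/2777 = -16.06.
k_D/k_U = (4.15×10^9/1230)·exp(-16.06) = 3.374×10^6 × 1.059×10^-7 = 0.357.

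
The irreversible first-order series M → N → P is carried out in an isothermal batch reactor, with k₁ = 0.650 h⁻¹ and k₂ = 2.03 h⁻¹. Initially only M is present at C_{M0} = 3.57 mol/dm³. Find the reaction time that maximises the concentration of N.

Setting dC_N/dt = 0 gives t_opt = ln(k₂/k₁)/(k₂−k₁).
= ln(2.03/0.650)/(2.03−0.650) = ln(3.123)/1.380 = 1.139/1.380 = 0.825 h.

0.825 h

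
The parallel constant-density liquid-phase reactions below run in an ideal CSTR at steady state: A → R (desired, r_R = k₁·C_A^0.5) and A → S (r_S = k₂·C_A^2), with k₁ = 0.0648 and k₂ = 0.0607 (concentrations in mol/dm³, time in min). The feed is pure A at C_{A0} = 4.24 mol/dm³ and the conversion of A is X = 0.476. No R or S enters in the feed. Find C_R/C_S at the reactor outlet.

0.322

Exit C_A = C_{A0}(1−X) = 4.24×0.524 = 2.222 mol/dm³.
In a CSTR the entire volume is at exit conditions, so r_R = 0.0648×2.222^0.5 = 0.09659 and r_S = 0.0607×2.222^2 = 0.2996.
Overall selectivity = C_R/C_S = r_Rτ/(r_Sτ) = r_R/r_S = 0.322.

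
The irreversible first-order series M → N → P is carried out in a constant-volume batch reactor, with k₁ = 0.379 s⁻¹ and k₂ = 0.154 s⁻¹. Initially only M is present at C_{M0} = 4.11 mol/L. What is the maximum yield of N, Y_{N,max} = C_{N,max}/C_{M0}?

For a first-order series the maximum intermediate yield is C_{N,max}/C_{M0} = (k₁/k₂)^[k₂/(k₂−k₁)].
= (0.379/0.154)^(0.154/(0.154−0.379)) = (2.461)^(-0.6844) = 0.5399.

0.540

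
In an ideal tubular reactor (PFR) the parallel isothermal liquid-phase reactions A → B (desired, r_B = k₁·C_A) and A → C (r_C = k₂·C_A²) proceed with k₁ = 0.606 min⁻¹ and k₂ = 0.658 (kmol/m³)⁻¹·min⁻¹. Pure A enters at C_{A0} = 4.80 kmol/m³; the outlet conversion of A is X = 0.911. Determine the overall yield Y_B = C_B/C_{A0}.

0.277

C_A = C_{A0}(1−X) = 0.4272 kmol/m³.
Along a PFR/batch, dC_B/dC_A = −r_B/(r_B+r_C) = −k₁/(k₁+k₂·C_A).
Integrating from C_{A0} to C_A: C_B = (0.606/0.658)·ln[(0.606+0.658·4.80)/(0.606+0.658·0.427)] = 0.9210·ln(3.764/0.8871) = 1.331 kmol/m³.
Y_B = C_B/C_{A0} = 1.331/4.80 = 0.277.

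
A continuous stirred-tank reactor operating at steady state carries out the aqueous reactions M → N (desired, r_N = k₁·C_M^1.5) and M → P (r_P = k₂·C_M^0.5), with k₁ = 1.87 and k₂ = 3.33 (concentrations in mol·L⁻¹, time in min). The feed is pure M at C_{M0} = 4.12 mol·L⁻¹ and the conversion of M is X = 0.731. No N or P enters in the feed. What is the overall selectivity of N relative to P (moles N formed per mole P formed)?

0.622

Exit C_M = C_{M0}(1−X) = 4.12×0.269 = 1.108 mol·L⁻¹.
Rates in a CSTR are evaluated at the outlet concentration: r_N = 1.87×1.108^1.5 = 2.182, r_P = 3.33×1.108^0.5 = 3.506.
Overall selectivity = C_N/C_P = r_Nτ/(r_Pτ) = r_N/r_P = 0.622.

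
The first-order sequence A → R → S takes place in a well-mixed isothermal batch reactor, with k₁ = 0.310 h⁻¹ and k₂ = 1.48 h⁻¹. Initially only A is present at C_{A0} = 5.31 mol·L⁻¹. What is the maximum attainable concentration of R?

0.735 mol·L⁻¹

For a first-order series the maximum intermediate yield is C_{R,max}/C_{A0} = (k₁/k₂)^[k₂/(k₂−k₁)].
= (0.310/1.48)^(1.48/(1.48−0.310)) = (0.2095)^(1.265) = 0.1384.
C_{R,max} = 0.1384×5.31 = 0.735 mol·L⁻¹.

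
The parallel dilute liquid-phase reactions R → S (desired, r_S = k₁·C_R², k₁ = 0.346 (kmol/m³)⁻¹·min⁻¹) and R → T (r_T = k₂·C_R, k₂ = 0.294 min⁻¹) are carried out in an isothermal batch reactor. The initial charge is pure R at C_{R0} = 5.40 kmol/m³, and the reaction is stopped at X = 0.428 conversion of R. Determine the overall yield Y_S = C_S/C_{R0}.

0.355

C_R = C_{R0}(1−X) = 3.089 kmol/m³.
Along a PFR/batch, dC_T/dC_R = −r_T/(r_S+r_T) = −k₂/(k₂+k₁·C_R).
Integrating from C_{R0} to C_R: C_T = (0.294/0.346)·ln[(0.294+0.346·5.40)/(0.294+0.346·3.09)] = 0.8497·ln(2.162/1.363) = 0.3923 kmol/m³.
Then C_S = (C_{R0}−C_R) − C_T = 2.311 − 0.3923 = 1.919 kmol/m³.
Y_S = C_S/C_{R0} = 1.919/5.40 = 0.355.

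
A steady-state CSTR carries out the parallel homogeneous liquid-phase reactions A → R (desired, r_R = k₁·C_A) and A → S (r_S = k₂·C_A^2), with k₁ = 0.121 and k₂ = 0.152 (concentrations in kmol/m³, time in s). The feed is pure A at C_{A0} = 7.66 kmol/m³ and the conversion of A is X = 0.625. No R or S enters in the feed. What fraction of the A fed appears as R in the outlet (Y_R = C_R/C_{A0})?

0.136

Exit C_A = C_{A0}(1−X) = 7.66×0.375 = 2.873 kmol/m³.
In a CSTR the entire volume is at exit conditions, so r_R = 0.121×2.873 = 0.3476 and r_S = 0.152×2.873^2 = 1.254.
Fraction of consumed A going to R: r_R/(r_R+r_S) = 0.2170.
C_R = 0.2170·C_{A0}·X = 0.2170×7.66×0.625 = 1.04 kmol/m³; Y_R = C_R/C_{A0} = 0.136.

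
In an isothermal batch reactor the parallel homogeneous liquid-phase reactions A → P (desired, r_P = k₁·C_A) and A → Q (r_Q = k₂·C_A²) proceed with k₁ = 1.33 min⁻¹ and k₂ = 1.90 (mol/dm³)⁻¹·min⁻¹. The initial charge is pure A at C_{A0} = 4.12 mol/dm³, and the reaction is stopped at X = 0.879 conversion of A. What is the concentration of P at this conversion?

0.974 mol/dm³

C_A = C_{A0}(1−X) = 0.4985 mol/dm³.
Along a PFR/batch, dC_P/dC_A = −r_P/(r_P+r_Q) = −k₁/(k₁+k₂·C_A).
Integrating from C_{A0} to C_A: C_P = (1.33/1.90)·ln[(1.33+1.90·4.12)/(1.33+1.90·0.499)] = 0.7000·ln(9.158/2.277) = 0.9742 mol/dm³.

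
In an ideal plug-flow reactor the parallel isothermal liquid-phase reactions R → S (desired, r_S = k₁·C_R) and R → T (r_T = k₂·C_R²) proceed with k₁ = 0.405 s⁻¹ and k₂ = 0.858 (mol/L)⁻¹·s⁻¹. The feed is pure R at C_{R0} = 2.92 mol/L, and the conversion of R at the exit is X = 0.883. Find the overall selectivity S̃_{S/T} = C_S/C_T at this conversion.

C_R = C_{R0}(1−X) = 0.3416 mol/L.
Along a PFR/batch, dC_S/dC_R = −r_S/(r_S+r_T) = −k₁/(k₁+k₂·C_R).
Integrating from C_{R0} to C_R: C_S = (0.405/0.858)·ln[(0.405+0.858·2.92)/(0.405+0.858·0.342)] = 0.4720·ln(2.910/0.6981) = 0.6739 mol/L.
C_T = (C_{R0}−C_R)−C_S = 1.904 mol/L; S̃_{S/T} = 0.6739/1.904 = 0.354.

0.354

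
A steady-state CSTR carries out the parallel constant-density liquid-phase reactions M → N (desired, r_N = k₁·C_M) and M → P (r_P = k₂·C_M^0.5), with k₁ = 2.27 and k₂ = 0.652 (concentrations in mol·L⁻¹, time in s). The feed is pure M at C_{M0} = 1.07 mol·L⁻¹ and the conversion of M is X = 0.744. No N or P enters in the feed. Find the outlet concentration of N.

0.514 mol·L⁻¹

Exit C_M = C_{M0}(1−X) = 1.07×0.256 = 0.2739 mol·L⁻¹.
In a CSTR the entire volume is at exit conditions, so r_N = 2.27×0.2739 = 0.6218 and r_P = 0.652×0.2739^0.5 = 0.3412.
Fraction of consumed M going to N: r_N/(r_N+r_P) = 0.6457.
C_N = 0.6457·C_{M0}·X = 0.6457×1.07×0.744 = 0.514 mol·L⁻¹.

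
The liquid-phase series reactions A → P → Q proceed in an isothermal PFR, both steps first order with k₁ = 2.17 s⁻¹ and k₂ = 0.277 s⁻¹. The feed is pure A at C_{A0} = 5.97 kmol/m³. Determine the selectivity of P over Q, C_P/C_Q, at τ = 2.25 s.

The intermediate concentration in a first-order A→B→C sequence is C_P = k₁C_{A0}(e^(−k₁τ) − e^(−k₂τ))/(k₂−k₁).
e^(−k₁τ) = e^(−2.17×2.25) = e^(−4.883) = 0.007578; e^(−k₂τ) = e^(−0.6233) = 0.5362.
C_P = 2.17×5.97/(0.277−2.17) × (0.007578−0.5362) = (-6.844)×(-0.5286) = 3.618 kmol/m³.
C_A = C_{A0}e^(−k₁τ) = 0.04524 kmol/m³, so C_Q = C_{A0}−C_A−C_P = 2.307 kmol/m³; C_P/C_Q = 1.57.

1.57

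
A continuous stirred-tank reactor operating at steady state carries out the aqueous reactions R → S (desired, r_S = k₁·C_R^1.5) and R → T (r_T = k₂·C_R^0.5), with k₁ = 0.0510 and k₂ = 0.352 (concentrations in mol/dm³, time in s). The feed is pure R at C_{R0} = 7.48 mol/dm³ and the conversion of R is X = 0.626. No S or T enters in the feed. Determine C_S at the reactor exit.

Exit C_R = C_{R0}(1−X) = 7.48×0.374 = 2.798 mol/dm³.
In a CSTR the entire volume is at exit conditions, so r_S = 0.0510×2.798^1.5 = 0.2386 and r_T = 0.352×2.798^0.5 = 0.5887.
Fraction of consumed R going to S: r_S/(r_S+r_T) = 0.2884.
C_S = 0.2884·C_{R0}·X = 0.2884×7.48×0.626 = 1.35 mol/dm³.

1.35 mol/dm³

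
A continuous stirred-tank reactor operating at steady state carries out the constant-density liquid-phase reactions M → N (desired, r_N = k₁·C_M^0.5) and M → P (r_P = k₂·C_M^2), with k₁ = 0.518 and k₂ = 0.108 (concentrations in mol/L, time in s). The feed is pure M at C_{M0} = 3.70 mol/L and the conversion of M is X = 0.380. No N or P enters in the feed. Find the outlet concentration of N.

Exit C_M = C_{M0}(1−X) = 3.70×0.620 = 2.294 mol/L.
In a CSTR the entire volume is at exit conditions, so r_N = 0.518×2.294^0.5 = 0.7846 and r_P = 0.108×2.294^2 = 0.5683.
Fraction of consumed M going to N: r_N/(r_N+r_P) = 0.5799.
C_N = 0.5799·C_{M0}·X = 0.5799×3.70×0.380 = 0.815 mol/L.

0.815 mol/L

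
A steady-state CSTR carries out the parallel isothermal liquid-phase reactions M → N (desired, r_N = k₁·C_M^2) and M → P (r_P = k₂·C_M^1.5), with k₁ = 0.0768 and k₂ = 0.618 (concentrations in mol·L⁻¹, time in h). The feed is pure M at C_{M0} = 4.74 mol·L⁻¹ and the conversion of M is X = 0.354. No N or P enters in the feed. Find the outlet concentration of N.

0.300 mol·L⁻¹

Exit C_M = C_{M0}(1−X) = 4.74×0.646 = 3.062 mol·L⁻¹.
A CSTR operates uniformly at the exit composition, giving r_N = 0.7201 and r_P = 3.311 (each k·C_M^n at C_M = 3.062).
Fraction of consumed M going to N: r_N/(r_N+r_P) = 0.1786.
C_N = 0.1786·C_{M0}·X = 0.1786×4.74×0.354 = 0.300 mol·L⁻¹.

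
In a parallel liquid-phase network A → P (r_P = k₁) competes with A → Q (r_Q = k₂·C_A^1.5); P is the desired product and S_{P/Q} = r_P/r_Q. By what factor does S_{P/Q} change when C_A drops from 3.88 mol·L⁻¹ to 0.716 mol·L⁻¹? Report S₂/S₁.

12.6

S_{P/Q} = (k₁/k₂)·C_A^-1.5, so S₂/S₁ = (C_{A,2}/C_{A,1})^-1.5.
= (0.716/3.88)^(-1.5) = (0.1845)^(-1.5) = 12.6.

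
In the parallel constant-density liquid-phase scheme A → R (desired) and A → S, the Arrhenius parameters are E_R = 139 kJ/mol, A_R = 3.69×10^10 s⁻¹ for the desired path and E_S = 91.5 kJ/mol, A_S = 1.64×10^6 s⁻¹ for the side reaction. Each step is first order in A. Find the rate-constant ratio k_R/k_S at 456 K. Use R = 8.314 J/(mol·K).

0.0814

k_R/k_S = (A_R/A_S)·exp[−(E_R−E_S)/(RT)] = (A_R/A_S)·exp[(E_S−E_R)/(RT)].
(E_S−E_R)/(RT) = (91.5−139)×10³/(8.314×456) = -47500/3791 = -12.53.
k_R/k_S = (3.69×10^10/1.64×10^6)·exp(-12.53) = 22500 × 3.620×10^-6 = 0.0814.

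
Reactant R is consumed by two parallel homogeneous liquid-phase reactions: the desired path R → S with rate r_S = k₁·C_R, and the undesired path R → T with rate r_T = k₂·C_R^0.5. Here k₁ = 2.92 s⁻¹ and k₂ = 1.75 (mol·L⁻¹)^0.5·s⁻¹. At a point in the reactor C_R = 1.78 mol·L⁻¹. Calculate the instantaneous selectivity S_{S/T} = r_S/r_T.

S_{S/T} = r_S/r_T = (k₁·C_R)/(k₂·C_R^0.5) = (k₁/k₂)·C_R^0.5.
= (2.92×1.780) / (1.75×1.780^0.5) = 5.198/2.335 = 2.23.

2.23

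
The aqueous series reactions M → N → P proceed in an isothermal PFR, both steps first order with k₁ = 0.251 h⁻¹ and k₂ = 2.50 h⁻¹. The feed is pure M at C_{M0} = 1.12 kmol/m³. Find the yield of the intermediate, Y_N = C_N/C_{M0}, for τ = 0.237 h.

Solving the coupled first-order balances gives C_N(τ) = [k₁/(k₂−k₁)]·C_{M0}·(e^(−k₁τ) − e^(−k₂τ)).
e^(−k₁τ) = e^(−0.251×0.237) = e^(−0.05949) = 0.9422; e^(−k₂τ) = e^(−0.5925) = 0.5529.
C_N = 0.251×1.12/(2.50−0.251) × (0.9422−0.5529) = 0.1250×0.3893 = 0.04866 kmol/m³.
Y_N = C_N/C_{M0} = 0.04866/1.12 = 0.0434.

0.0434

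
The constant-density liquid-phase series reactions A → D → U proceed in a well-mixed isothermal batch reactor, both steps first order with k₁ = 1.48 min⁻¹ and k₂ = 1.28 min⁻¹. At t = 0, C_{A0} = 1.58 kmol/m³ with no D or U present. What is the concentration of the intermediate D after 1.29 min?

The intermediate concentration in a first-order A→B→C sequence is C_D = k₁C_{A0}(e^(−k₁t) − e^(−k₂t))/(k₂−k₁).
e^(−k₁t) = e^(−1.48×1.29) = e^(−1.909) = 0.1482; e^(−k₂t) = e^(−1.651) = 0.1918.
C_D = 1.48×1.58/(1.28−1.48) × (0.1482−0.1918) = (-11.69)×(-0.04362) = 0.5100 kmol/m³.

0.510 kmol/m³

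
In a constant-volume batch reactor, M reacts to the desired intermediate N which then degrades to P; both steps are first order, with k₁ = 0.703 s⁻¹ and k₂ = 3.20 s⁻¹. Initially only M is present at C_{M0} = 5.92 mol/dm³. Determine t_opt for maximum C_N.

0.607 s

Setting dC_N/dt = 0 gives t_opt = ln(k₂/k₁)/(k₂−k₁).
= ln(3.20/0.703)/(3.20−0.703) = ln(4.552)/2.497 = 1.516/2.497 = 0.607 s.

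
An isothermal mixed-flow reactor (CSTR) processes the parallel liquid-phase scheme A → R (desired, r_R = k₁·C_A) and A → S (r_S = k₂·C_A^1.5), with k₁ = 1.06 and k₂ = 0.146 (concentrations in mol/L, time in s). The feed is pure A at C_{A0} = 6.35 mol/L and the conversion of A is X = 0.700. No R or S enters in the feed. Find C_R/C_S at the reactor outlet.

Exit C_A = C_{A0}(1−X) = 6.35×0.300 = 1.905 mol/L.
In a CSTR the entire volume is at exit conditions, so r_R = 1.06×1.905 = 2.019 and r_S = 0.146×1.905^1.5 = 0.3839.
Overall selectivity = C_R/C_S = r_Rτ/(r_Sτ) = r_R/r_S = 5.26.

5.26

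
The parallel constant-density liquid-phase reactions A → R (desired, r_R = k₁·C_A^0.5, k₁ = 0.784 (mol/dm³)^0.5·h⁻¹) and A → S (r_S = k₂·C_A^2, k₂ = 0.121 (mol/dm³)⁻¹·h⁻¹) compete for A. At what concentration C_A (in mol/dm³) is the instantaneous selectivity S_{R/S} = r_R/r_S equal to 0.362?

S_{R/S} = (k₁/k₂)·C_A^-1.5 ⇒ C_A = (S·k₂/k₁)^(1/(-1.5)).
= (0.362×0.121/0.784)^(-0.6667) = (0.05587)^(-0.6667) = 6.84 mol/dm³.

6.84 mol/dm³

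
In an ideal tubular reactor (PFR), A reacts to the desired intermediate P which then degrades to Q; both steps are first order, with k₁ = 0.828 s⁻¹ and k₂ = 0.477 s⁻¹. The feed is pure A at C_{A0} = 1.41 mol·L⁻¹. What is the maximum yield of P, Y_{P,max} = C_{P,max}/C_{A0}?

0.473

Evaluating C_P at τ_opt = ln(k₂/k₁)/(k₂−k₁) gives C_{P,max}/C_{A0} = (k₁/k₂)^[k₂/(k₂−k₁)].
= (0.828/0.477)^(0.477/(0.477−0.828)) = (1.736)^(-1.359) = 0.4726.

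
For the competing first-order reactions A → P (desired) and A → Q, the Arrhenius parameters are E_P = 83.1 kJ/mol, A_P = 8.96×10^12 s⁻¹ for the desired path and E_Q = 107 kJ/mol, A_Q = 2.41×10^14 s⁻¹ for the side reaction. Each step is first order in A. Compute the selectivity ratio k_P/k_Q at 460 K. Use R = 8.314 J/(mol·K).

19.2

k_P/k_Q = (A_P/A_Q)·exp[−(E_P−E_Q)/(RT)] = (A_P/A_Q)·exp[(E_Q−E_P)/(RT)].
(E_Q−E_P)/(RT) = (107−83.1)×10³/(8.314×460) = 23900/3824 = 6.249.
k_P/k_Q = (8.96×10^12/2.41×10^14)·exp(6.249) = 0.03718 × 517.6 = 19.2.
Since E_P < E_Q, lowering the temperature improves selectivity toward P.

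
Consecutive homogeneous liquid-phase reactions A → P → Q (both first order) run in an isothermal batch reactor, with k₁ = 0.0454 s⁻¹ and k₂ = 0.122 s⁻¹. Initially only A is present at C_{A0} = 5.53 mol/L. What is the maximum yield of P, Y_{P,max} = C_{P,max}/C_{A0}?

At the optimum, C_{P,max}/C_{A0} = (k₁/k₂)^[k₂/(k₂−k₁)].
= (0.0454/0.122)^(0.122/(0.122−0.0454)) = (0.3721)^(1.593) = 0.2071.

0.207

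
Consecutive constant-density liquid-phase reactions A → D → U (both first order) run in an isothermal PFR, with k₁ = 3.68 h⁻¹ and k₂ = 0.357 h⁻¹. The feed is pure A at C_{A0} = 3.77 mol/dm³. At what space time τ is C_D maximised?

0.702 h

Setting dC_D/dτ = 0 gives τ_opt = ln(k₂/k₁)/(k₂−k₁).
= ln(0.357/3.68)/(0.357−3.68) = ln(0.09701)/-3.323 = -2.333/-3.323 = 0.702 h.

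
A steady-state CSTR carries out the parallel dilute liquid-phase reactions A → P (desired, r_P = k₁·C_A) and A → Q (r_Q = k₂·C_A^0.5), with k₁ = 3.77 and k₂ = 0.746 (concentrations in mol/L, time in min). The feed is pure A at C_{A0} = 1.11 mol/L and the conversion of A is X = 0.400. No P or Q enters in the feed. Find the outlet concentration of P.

Exit C_A = C_{A0}(1−X) = 1.11×0.600 = 0.6660 mol/L.
Rates in a CSTR are evaluated at the outlet concentration: r_P = 3.77×0.6660 = 2.511, r_Q = 0.746×0.6660^0.5 = 0.6088.
Fraction of consumed A going to P: r_P/(r_P+r_Q) = 0.8048.
C_P = 0.8048·C_{A0}·X = 0.8048×1.11×0.400 = 0.357 mol/L.

0.357 mol/L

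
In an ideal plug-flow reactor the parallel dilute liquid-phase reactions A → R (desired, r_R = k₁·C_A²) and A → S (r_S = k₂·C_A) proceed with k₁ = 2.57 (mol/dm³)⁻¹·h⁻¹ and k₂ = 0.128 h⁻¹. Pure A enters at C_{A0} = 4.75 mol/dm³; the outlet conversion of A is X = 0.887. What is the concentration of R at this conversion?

4.11 mol/dm³

C_A = C_{A0}(1−X) = 0.5367 mol/dm³.
Along a PFR/batch, dC_S/dC_A = −r_S/(r_R+r_S) = −k₂/(k₂+k₁·C_A).
Integrating from C_{A0} to C_A: C_S = (0.128/2.57)·ln[(0.128+2.57·4.75)/(0.128+2.57·0.537)] = 0.04981·ln(12.34/1.507) = 0.1047 mol/dm³.
Then C_R = (C_{A0}−C_A) − C_S = 4.213 − 0.1047 = 4.109 mol/dm³.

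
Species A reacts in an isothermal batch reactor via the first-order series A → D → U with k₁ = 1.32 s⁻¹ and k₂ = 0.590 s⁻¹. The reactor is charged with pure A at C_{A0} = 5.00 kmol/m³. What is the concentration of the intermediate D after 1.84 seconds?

For first-order series with pure A initially, C_D(t) = k₁C_{A0}/(k₂−k₁)·(e^(−k₁t) − e^(−k₂t)).
e^(−k₁t) = e^(−1.32×1.84) = e^(−2.429) = 0.08814; e^(−k₂t) = e^(−1.086) = 0.3377.
C_D = 1.32×5.00/(0.590−1.32) × (0.08814−0.3377) = (-9.041)×(-0.2496) = 2.256 kmol/m³.

2.26 kmol/m³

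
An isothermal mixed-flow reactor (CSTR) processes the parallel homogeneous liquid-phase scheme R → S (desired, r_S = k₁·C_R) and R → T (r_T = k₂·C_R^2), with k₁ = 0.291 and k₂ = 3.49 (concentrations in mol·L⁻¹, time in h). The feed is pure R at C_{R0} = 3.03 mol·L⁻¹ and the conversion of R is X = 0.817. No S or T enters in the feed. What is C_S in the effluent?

Exit C_R = C_{R0}(1−X) = 3.03×0.183 = 0.5545 mol·L⁻¹.
A CSTR operates uniformly at the exit composition, giving r_S = 0.1614 and r_T = 1.073 (each k·C_R^n at C_R = 0.5545).
Fraction of consumed R going to S: r_S/(r_S+r_T) = 0.1307.
C_S = 0.1307·C_{R0}·X = 0.1307×3.03×0.817 = 0.324 mol·L⁻¹.

0.324 mol·L⁻¹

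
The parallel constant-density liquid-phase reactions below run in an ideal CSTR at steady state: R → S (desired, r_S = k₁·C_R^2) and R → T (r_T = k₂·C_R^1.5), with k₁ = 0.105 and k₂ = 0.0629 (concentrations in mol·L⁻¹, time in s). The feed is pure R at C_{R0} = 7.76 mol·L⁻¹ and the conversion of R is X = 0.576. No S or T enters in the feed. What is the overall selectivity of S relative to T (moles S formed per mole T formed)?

Exit C_R = C_{R0}(1−X) = 7.76×0.424 = 3.290 mol·L⁻¹.
Rates in a CSTR are evaluated at the outlet concentration: r_S = 0.105×3.290^2 = 1.137, r_T = 0.0629×3.290^1.5 = 0.3754.
Overall selectivity = C_S/C_T = r_Sτ/(r_Tτ) = r_S/r_T = 3.03.

3.03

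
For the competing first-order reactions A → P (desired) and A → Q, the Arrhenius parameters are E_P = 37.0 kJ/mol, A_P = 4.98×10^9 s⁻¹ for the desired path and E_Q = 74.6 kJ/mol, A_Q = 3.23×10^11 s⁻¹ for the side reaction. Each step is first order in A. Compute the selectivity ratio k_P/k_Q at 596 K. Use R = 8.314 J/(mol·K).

With equal orders, S_{P/Q} = k_P/k_Q = (A_P/A_Q)·exp[(E_Q−E_P)/(RT)].
(E_Q−E_P)/(RT) = (74.6−37.0)×10³/(8.314×596) = 37600/4955 = 7.588.
k_P/k_Q = (4.98×10^9/3.23×10^11)·exp(7.588) = 0.01542 × 1975 = 30.4.
Since E_P < E_Q, lowering the temperature improves selectivity toward P.

30.4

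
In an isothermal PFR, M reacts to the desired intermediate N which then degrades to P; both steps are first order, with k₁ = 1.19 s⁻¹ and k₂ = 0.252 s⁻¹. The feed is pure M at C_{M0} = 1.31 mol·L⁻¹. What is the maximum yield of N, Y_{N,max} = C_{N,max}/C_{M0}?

0.659

For a first-order series the maximum intermediate yield is C_{N,max}/C_{M0} = (k₁/k₂)^[k₂/(k₂−k₁)].
= (1.19/0.252)^(0.252/(0.252−1.19)) = (4.722)^(-0.2687) = 0.6590.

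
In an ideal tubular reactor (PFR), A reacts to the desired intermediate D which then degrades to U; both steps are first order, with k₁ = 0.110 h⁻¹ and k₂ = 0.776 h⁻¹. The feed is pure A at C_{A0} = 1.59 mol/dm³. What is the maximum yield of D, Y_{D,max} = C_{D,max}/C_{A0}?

0.103

At the optimum, C_{D,max}/C_{A0} = (k₁/k₂)^[k₂/(k₂−k₁)].
= (0.110/0.776)^(0.776/(0.776−0.110)) = (0.1418)^(1.165) = 0.1027.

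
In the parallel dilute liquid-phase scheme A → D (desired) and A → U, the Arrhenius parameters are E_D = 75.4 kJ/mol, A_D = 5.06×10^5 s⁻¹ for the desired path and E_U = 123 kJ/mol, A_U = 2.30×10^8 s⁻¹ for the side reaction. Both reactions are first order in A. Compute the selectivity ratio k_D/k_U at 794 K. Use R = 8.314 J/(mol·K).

2.98

With equal orders, S_{D/U} = k_D/k_U = (A_D/A_U)·exp[(E_U−E_D)/(RT)].
(E_U−E_D)/(RT) = (123−75.4)×10³/(8.314×794) = 47600/6601 = 7.211.
k_D/k_U = (5.06×10^5/2.30×10^8)·exp(7.211) = 0.002200 × 1354 = 2.98.
Since E_D < E_U, lowering the temperature improves selectivity toward D.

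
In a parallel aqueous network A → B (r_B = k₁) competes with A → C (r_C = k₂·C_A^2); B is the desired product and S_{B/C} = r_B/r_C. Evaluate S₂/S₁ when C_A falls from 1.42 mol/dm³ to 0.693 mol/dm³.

4.20

S_{B/C} = (k₁/k₂)·C_A^-2, so S₂/S₁ = (C_{A,2}/C_{A,1})^-2.
= (0.693/1.42)^(-2) = (0.4880)^(-2) = 4.20.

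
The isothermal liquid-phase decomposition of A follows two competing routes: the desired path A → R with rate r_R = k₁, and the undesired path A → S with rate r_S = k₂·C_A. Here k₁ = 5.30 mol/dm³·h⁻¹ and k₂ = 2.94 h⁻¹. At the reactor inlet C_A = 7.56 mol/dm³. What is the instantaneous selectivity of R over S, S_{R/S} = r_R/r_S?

0.238

S_{R/S} = r_R/r_S = (k₁)/(k₂·C_A) = (k₁/k₂)·C_A⁻¹.
= (5.30) / (2.94×7.560) = 5.300/22.23 = 0.238.
The undesired path is higher order in A, so low C_A (CSTR or dilute feed) favours R.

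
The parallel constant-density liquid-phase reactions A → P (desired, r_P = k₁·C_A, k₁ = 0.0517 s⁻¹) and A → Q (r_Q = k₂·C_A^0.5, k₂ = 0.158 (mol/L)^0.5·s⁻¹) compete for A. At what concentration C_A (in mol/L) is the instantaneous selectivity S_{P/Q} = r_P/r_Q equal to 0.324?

S_{P/Q} = (k₁/k₂)·C_A^0.5 ⇒ C_A = (S·k₂/k₁)^(2).
= (0.324×0.158/0.0517)^(2) = (0.9902)^(2) = 0.980 mol/L.

0.980 mol/L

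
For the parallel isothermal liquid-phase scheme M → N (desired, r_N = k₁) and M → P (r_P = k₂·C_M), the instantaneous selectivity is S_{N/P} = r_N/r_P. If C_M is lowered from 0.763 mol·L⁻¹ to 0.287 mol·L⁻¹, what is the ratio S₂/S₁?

2.66

S_{N/P} = (k₁/k₂)·C_M⁻¹, so S₂/S₁ = (C_{M,2}/C_{M,1})⁻¹.
= 0.763/0.287 = 2.66.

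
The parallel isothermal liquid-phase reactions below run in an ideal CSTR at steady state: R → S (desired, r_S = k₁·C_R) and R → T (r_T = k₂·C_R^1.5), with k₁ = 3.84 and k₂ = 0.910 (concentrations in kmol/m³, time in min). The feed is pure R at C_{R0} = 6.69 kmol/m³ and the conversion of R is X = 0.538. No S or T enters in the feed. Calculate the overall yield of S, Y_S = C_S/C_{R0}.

0.380

Exit C_R = C_{R0}(1−X) = 6.69×0.462 = 3.091 kmol/m³.
A CSTR operates uniformly at the exit composition, giving r_S = 11.87 and r_T = 4.945 (each k·C_R^n at C_R = 3.091).
Fraction of consumed R going to S: r_S/(r_S+r_T) = 0.7059.
C_S = 0.7059·C_{R0}·X = 0.7059×6.69×0.538 = 2.54 kmol/m³; Y_S = C_S/C_{R0} = 0.380.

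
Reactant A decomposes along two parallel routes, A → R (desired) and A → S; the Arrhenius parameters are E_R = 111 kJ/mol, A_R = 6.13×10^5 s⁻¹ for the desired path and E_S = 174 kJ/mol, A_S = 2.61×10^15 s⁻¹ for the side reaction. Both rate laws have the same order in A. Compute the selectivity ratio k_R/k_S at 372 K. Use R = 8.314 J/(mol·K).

0.165

k_R/k_S = (A_R/A_S)·exp[−(E_R−E_S)/(RT)] = (A_R/A_S)·exp[(E_S−E_R)/(RT)].
(E_S−E_R)/(RT) = (174−111)×10³/(8.314×372) = 63000/3093 = 20.37.
k_R/k_S = (6.13×10^5/2.61×10^15)·exp(20.37) = 2.349×10^-10 × 7.023×10^8 = 0.165.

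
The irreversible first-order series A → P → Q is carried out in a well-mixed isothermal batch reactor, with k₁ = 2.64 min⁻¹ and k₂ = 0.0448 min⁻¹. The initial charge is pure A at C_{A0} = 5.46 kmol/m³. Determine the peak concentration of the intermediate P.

Evaluating C_P at t_opt = ln(k₂/k₁)/(k₂−k₁) gives C_{P,max}/C_{A0} = (k₁/k₂)^[k₂/(k₂−k₁)].
= (2.64/0.0448)^(0.0448/(0.0448−2.64)) = (58.93)^(-0.01726) = 0.9321.
C_{P,max} = 0.9321×5.46 = 5.09 kmol/m³.

5.09 kmol/m³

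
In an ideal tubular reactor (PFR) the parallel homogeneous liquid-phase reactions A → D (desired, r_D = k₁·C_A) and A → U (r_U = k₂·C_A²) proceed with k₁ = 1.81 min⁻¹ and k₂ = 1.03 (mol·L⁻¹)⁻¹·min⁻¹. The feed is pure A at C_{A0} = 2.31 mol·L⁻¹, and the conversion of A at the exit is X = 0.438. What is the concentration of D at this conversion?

C_A = C_{A0}(1−X) = 1.298 mol·L⁻¹.
Along a PFR/batch, dC_D/dC_A = −r_D/(r_D+r_U) = −k₁/(k₁+k₂·C_A).
Integrating from C_{A0} to C_A: C_D = (1.81/1.03)·ln[(1.81+1.03·2.31)/(1.81+1.03·1.30)] = 1.757·ln(4.189/3.147) = 0.5026 mol·L⁻¹.

0.503 mol·L⁻¹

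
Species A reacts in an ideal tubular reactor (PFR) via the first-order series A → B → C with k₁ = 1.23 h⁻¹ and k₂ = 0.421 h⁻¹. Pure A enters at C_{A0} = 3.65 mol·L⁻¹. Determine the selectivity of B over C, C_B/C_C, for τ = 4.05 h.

0.366

Solving the coupled first-order balances gives C_B(τ) = [k₁/(k₂−k₁)]·C_{A0}·(e^(−k₁τ) − e^(−k₂τ)).
e^(−k₁τ) = e^(−1.23×4.05) = e^(−4.981) = 0.006864; e^(−k₂τ) = e^(−1.705) = 0.1818.
C_B = 1.23×3.65/(0.421−1.23) × (0.006864−0.1818) = (-5.549)×(-0.1749) = 0.9706 mol·L⁻¹.
C_A = C_{A0}e^(−k₁τ) = 0.02505 mol·L⁻¹, so C_C = C_{A0}−C_A−C_B = 2.654 mol·L⁻¹; C_B/C_C = 0.366.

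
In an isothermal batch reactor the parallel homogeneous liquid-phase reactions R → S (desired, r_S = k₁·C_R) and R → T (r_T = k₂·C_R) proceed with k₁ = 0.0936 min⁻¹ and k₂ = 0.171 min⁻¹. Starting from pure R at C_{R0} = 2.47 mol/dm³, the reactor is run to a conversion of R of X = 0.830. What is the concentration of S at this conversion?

0.725 mol/dm³

C_R = C_{R0}(1−X) = 0.4199 mol/dm³.
Both paths are first order in R, so the instantaneous fraction to S is constant: dC_S/d(−C_R) = k₁/(k₁+k₂) = 0.3537.
C_S = 0.3537·(C_{R0}−C_R) = 0.3537×2.050 = 0.725 mol/dm³.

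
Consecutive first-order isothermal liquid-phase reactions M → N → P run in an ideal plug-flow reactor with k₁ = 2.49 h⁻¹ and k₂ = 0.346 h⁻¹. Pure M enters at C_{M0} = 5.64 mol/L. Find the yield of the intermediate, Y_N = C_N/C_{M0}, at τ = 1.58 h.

For first-order series with pure M initially, C_N(τ) = k₁C_{M0}/(k₂−k₁)·(e^(−k₁τ) − e^(−k₂τ)).
e^(−k₁τ) = e^(−2.49×1.58) = e^(−3.934) = 0.01956; e^(−k₂τ) = e^(−0.5467) = 0.5789.
C_N = 2.49×5.64/(0.346−2.49) × (0.01956−0.5789) = (-6.550)×(-0.5593) = 3.664 mol/L.
Y_N = C_N/C_{M0} = 3.664/5.64 = 0.650.

0.650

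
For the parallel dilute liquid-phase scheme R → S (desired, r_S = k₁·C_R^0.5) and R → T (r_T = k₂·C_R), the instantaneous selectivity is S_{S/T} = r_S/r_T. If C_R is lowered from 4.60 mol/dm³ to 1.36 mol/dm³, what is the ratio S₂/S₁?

S_{S/T} = (k₁/k₂)·C_R^-0.5, so S₂/S₁ = (C_{R,2}/C_{R,1})^-0.5.
= (1.36/4.60)^(-0.5) = (0.2957)^(-0.5) = 1.84.

1.84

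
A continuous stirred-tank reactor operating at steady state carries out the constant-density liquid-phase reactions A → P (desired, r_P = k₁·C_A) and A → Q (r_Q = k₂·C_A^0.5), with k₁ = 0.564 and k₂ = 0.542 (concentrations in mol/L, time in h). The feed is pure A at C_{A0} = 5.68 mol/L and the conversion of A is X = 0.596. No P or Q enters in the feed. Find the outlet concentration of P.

Exit C_A = C_{A0}(1−X) = 5.68×0.404 = 2.295 mol/L.
A CSTR operates uniformly at the exit composition, giving r_P = 1.294 and r_Q = 0.8210 (each k·C_A^n at C_A = 2.295).
Fraction of consumed A going to P: r_P/(r_P+r_Q) = 0.6118.
C_P = 0.6118·C_{A0}·X = 0.6118×5.68×0.596 = 2.07 mol/L.

2.07 mol/L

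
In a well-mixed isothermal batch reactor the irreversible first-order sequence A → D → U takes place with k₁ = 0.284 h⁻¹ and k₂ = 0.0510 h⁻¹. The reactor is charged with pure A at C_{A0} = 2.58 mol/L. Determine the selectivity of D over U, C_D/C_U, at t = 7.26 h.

For first-order series with pure A initially, C_D(t) = k₁C_{A0}/(k₂−k₁)·(e^(−k₁t) − e^(−k₂t)).
e^(−k₁t) = e^(−0.284×7.26) = e^(−2.062) = 0.1272; e^(−k₂t) = e^(−0.3703) = 0.6906.
C_D = 0.284×2.58/(0.0510−0.284) × (0.1272−0.6906) = (-3.145)×(-0.5633) = 1.772 mol/L.
C_A = C_{A0}e^(−k₁t) = 0.3282 mol/L, so C_U = C_{A0}−C_A−C_D = 0.4802 mol/L; C_D/C_U = 3.69.

3.69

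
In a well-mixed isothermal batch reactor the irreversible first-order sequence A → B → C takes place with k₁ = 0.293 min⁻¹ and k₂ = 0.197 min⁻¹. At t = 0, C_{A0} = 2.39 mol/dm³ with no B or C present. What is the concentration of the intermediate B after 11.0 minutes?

0.545 mol/dm³

For first-order series with pure A initially, C_B(t) = k₁C_{A0}/(k₂−k₁)·(e^(−k₁t) − e^(−k₂t)).
e^(−k₁t) = e^(−0.293×11.0) = e^(−3.223) = 0.03984; e^(−k₂t) = e^(−2.167) = 0.1145.
C_B = 0.293×2.39/(0.197−0.293) × (0.03984−0.1145) = (-7.294)×(-0.07469) = 0.5448 mol/dm³.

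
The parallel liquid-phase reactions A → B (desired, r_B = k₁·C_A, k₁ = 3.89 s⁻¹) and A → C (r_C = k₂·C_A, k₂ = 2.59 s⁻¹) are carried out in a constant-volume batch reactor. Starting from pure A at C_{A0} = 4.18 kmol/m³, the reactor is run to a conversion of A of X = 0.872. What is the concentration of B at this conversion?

C_A = C_{A0}(1−X) = 0.5350 kmol/m³.
Both paths are first order in A, so the instantaneous fraction to B is constant: dC_B/d(−C_A) = k₁/(k₁+k₂) = 0.6003.
C_B = 0.6003·(C_{A0}−C_A) = 0.6003×3.645 = 2.19 kmol/m³.

2.19 kmol/m³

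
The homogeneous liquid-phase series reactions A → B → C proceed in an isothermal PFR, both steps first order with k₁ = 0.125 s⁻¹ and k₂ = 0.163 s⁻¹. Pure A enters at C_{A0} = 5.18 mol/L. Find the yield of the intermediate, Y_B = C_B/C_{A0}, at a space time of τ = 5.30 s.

For first-order series with pure A initially, C_B(τ) = k₁C_{A0}/(k₂−k₁)·(e^(−k₁τ) − e^(−k₂τ)).
e^(−k₁τ) = e^(−0.125×5.30) = e^(−0.6625) = 0.5156; e^(−k₂τ) = e^(−0.8639) = 0.4215.
C_B = 0.125×5.18/(0.163−0.125) × (0.5156−0.4215) = 17.04×0.09405 = 1.602 mol/L.
Y_B = C_B/C_{A0} = 1.602/5.18 = 0.309.

0.309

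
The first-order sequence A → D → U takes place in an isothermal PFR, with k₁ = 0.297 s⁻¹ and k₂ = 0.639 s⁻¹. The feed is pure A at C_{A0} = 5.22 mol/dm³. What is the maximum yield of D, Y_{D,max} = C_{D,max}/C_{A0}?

0.239

At the optimum, C_{D,max}/C_{A0} = (k₁/k₂)^[k₂/(k₂−k₁)].
= (0.297/0.639)^(0.639/(0.639−0.297)) = (0.4648)^(1.868) = 0.2389.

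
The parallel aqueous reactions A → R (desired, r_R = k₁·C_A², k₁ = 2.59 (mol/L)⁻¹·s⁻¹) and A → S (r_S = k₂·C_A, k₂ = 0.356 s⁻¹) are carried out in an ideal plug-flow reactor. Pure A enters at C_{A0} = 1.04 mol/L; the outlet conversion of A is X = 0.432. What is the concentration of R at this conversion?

0.383 mol/L

C_A = C_{A0}(1−X) = 0.5907 mol/L.
Along a PFR/batch, dC_S/dC_A = −r_S/(r_R+r_S) = −k₂/(k₂+k₁·C_A).
Integrating from C_{A0} to C_A: C_S = (0.356/2.59)·ln[(0.356+2.59·1.04)/(0.356+2.59·0.591)] = 0.1375·ln(3.050/1.886) = 0.06606 mol/L.
Then C_R = (C_{A0}−C_A) − C_S = 0.4493 − 0.06606 = 0.3832 mol/L.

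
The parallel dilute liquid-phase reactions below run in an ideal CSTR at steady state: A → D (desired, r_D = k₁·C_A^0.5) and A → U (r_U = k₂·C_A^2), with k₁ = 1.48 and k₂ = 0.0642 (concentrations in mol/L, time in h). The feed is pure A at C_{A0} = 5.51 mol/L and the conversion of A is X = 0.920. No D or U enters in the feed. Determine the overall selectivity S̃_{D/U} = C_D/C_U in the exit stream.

Exit C_A = C_{A0}(1−X) = 5.51×0.0800 = 0.4408 mol/L.
A CSTR operates uniformly at the exit composition, giving r_D = 0.9826 and r_U = 0.01247 (each k·C_A^n at C_A = 0.4408).
Overall selectivity = C_D/C_U = r_Dτ/(r_Uτ) = r_D/r_U = 78.8.

78.8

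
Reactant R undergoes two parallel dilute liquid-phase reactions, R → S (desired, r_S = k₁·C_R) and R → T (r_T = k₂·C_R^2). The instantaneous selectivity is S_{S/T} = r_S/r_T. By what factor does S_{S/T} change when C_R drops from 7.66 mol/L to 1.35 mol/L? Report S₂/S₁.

S_{S/T} = (k₁/k₂)·C_R⁻¹, so S₂/S₁ = (C_{R,2}/C_{R,1})⁻¹.
= 7.66/1.35 = 5.67.
Selectivity toward S rises as C_R falls — low-concentration operation is favoured.

5.67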